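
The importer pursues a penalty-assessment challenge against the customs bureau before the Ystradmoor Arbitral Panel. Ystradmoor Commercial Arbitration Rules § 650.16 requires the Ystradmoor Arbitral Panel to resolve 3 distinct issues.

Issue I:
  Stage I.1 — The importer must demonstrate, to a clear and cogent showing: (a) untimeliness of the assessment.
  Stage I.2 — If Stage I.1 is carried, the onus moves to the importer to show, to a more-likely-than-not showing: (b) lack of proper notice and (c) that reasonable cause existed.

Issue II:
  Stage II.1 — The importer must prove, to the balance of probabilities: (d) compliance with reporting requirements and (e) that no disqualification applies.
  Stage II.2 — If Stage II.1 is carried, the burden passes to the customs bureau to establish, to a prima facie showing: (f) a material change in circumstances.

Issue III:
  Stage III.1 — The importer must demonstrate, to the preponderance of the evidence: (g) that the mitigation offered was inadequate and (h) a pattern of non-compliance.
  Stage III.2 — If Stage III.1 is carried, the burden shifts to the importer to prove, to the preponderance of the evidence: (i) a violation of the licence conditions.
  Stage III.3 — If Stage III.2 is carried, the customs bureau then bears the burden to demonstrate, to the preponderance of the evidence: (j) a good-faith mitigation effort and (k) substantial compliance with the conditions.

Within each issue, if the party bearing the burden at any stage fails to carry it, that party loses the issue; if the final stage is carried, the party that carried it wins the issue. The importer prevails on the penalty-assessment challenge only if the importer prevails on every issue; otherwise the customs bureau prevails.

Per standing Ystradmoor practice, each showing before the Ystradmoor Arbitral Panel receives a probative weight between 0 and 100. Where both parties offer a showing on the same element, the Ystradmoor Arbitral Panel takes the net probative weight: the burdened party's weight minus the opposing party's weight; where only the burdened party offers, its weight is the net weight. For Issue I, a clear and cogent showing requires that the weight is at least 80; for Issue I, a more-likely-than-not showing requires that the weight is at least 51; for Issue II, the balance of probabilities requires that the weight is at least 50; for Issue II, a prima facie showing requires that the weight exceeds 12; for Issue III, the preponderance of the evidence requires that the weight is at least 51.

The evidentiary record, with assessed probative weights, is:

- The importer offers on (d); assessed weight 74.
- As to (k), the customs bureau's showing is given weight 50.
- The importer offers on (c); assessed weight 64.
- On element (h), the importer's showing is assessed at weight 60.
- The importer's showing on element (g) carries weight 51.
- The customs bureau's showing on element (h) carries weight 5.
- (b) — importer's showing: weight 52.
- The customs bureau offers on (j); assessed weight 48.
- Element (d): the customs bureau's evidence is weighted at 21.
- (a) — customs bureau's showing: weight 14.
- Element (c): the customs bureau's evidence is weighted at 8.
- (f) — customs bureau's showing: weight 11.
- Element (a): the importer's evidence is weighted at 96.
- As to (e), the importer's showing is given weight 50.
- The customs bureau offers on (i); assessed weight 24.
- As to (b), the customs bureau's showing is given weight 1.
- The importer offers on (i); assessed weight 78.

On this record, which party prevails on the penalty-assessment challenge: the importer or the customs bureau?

importer

— Issue I —
Stage I.1 (importer, a clear and cogent showing, weight is at least 80): (a) net 96−14=82 ≥ 80 — meets.
  Stage I.1 is satisfied; the importer continues to bear the burden.
Stage I.2 (importer, a more-likely-than-not showing, weight is at least 51): (b) net 52−1=51 ≥ 51 — meets; (c) net 64−8=56 ≥ 51 — meets.
  All elements met at the final stage.
With every stage satisfied, the importer prevails on this issue.
— Issue II —
Stage II.1 — burden on importer; standard: the balance of probabilities (weight is at least 50).
    (d): 74 − 21 = 53 ≥ 50 [met]
    (e): 50 ≥ 50 [met]
  Stage II.1 is satisfied; the onus moves to the customs bureau.
Stage II.2 — burden on customs bureau; standard: a prima facie showing (weight exceeds 12).
    (f): 11 ≤ 12 [not met]
  Stage II.2 not carried; the customs bureau fails its burden.
The importer prevails on this issue.
— Issue III —
At Stage III.1 the importer must meet the preponderance of the evidence (weight is at least 51): on (g) the weight is 51, which does reach 51, so (g) meets the standard; on (h) the weight is 60 less the opposing 5 gives net 55, ≥ 51, so (h) meets the standard.
  Stage III.1 carried; the burden remains with the importer.
At Stage III.2 the importer must meet the preponderance of the evidence (weight is at least 51): on (i) the weight is 78 less the opposing 24 gives net 54, ≥ 51, so (i) meets the standard.
  All elements met. The burden passes to the customs bureau.
At Stage III.3 the customs bureau must meet the preponderance of the evidence (weight is at least 51): on (j) the weight is 48, < 51, so (j) does not meet the standard; on (k) the weight is 50, < 51, so (k) does not meet the standard.
  Not every element is met, so the customs bureau fails to carry Stage III.3.
The analysis ends at Stage III.3; the importer prevails on this issue.
Per-issue: Issue I → importer; Issue II → importer; Issue III → importer. The importer must prevail on every issue; overall, the importer prevails.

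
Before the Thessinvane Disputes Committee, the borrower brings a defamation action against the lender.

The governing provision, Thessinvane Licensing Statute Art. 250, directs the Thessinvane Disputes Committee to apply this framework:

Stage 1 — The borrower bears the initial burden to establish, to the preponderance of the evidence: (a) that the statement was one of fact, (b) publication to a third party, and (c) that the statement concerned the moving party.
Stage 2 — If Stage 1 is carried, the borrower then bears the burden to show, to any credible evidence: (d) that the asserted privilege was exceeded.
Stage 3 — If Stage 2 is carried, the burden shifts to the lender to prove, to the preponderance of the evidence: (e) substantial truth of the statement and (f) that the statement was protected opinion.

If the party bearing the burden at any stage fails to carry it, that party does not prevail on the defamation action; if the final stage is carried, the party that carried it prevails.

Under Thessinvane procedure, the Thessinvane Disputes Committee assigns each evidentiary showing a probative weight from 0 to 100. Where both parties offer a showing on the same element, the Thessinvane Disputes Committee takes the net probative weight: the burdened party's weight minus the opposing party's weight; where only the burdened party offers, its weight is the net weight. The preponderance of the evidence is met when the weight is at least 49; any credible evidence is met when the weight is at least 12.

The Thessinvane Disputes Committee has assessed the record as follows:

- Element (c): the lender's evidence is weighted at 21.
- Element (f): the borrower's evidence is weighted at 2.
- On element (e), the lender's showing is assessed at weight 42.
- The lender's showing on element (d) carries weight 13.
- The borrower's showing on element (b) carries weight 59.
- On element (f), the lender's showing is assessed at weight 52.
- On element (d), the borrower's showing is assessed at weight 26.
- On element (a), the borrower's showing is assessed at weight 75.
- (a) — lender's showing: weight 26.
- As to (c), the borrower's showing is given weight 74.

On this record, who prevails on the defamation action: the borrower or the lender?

Stage 1 — burden on borrower; standard: the preponderance of the evidence (weight is at least 49).
    (a): 75 − 26 = 49 ≥ 49 [met]
    (b): 59 ≥ 49 [met]
    (c): 74 − 21 = 53 ≥ 49 [met]
  All elements met. The borrower retains the burden for Stage 2.
Stage 2 — burden on borrower; standard: any credible evidence (weight is at least 12).
    (d): 26 − 13 = 13 ≥ 12 [met]
  The borrower carries Stage 2; the lender now bears the burden.
Stage 3 — burden on lender; standard: the preponderance of the evidence (weight is at least 49).
    (e): 42 < 49 [not met]
    (f): 52 − 2 = 50 ≥ 49 [met]
  Not every element is met, so the lender fails to carry Stage 3.
So the borrower prevails.

borrower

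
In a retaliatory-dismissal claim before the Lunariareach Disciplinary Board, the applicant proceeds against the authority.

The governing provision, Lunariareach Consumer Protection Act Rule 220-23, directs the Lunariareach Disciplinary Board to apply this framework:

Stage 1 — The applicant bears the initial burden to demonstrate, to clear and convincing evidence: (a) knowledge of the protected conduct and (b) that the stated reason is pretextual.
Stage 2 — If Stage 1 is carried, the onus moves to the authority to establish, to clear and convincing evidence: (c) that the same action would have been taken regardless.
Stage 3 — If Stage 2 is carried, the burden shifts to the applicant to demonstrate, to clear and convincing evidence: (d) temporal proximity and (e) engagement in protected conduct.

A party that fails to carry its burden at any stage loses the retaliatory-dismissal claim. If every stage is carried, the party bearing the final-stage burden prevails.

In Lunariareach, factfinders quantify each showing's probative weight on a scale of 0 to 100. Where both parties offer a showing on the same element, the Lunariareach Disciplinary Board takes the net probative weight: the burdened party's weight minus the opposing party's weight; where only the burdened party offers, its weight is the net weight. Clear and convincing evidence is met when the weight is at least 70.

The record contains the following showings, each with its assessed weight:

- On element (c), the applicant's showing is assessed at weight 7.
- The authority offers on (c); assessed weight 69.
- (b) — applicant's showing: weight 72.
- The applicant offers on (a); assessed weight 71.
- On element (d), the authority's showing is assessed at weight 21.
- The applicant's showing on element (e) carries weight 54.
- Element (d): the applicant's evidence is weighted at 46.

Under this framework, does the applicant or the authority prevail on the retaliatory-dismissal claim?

Stage 1 — burden on applicant; standard: clear and convincing evidence (weight is at least 70).
    (a): 71 ≥ 70 [met]
    (b): 72 ≥ 70 [met]
  The applicant carries Stage 1; the authority now bears the burden.
Stage 2 — burden on authority; standard: clear and convincing evidence (weight is at least 70).
    (c): 69 − 7 = 62 < 70 [not met]
  Not every element is met, so the authority fails to carry Stage 2.
The applicant prevails.

applicant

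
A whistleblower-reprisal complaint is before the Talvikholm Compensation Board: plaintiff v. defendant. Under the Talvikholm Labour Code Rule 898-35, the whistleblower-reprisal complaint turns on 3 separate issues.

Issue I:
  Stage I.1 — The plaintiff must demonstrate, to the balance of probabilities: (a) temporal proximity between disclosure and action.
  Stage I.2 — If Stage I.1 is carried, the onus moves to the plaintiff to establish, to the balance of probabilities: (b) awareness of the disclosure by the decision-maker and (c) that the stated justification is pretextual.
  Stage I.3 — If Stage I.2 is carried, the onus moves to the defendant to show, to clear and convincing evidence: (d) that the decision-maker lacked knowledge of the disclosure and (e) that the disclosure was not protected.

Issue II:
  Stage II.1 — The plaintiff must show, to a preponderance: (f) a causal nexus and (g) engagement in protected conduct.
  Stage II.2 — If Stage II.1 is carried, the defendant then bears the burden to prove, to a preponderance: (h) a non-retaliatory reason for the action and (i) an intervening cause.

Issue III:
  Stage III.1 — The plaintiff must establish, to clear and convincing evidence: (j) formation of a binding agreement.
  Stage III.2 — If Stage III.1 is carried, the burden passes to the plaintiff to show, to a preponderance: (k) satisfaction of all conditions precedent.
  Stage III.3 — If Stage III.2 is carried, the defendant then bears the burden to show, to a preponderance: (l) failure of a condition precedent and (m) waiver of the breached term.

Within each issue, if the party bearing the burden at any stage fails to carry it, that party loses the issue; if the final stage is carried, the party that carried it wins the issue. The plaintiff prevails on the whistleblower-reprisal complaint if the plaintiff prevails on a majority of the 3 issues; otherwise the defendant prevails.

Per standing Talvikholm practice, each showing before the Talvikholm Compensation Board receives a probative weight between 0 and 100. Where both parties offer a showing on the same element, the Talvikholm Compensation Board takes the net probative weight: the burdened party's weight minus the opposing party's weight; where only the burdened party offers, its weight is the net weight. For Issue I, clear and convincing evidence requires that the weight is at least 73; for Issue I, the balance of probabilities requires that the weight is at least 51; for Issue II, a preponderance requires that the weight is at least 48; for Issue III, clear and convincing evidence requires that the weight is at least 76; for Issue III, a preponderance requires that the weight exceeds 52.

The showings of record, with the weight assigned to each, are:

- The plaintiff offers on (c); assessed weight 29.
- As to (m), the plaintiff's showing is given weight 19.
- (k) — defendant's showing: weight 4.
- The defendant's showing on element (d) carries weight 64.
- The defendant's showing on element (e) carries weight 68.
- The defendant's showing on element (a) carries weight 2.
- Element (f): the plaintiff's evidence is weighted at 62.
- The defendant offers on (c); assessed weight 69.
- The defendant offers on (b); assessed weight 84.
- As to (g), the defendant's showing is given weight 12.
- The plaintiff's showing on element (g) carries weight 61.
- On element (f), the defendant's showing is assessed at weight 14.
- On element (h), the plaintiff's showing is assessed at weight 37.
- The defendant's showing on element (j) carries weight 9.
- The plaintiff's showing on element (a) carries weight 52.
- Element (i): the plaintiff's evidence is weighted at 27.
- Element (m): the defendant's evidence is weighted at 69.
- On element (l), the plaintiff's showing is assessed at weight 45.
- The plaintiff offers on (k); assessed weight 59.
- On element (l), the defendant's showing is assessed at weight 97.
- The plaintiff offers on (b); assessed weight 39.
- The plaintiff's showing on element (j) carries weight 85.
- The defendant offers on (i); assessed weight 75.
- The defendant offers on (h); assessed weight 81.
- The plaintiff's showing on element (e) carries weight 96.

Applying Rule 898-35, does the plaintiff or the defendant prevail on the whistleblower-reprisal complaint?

plaintiff

— Issue I —
Stage I.1 (plaintiff, the balance of probabilities, weight is at least 51): (a) net 52−2=50 < 51 — fails.
  Stage I.1 not carried; the plaintiff fails its burden.
So the defendant prevails on this issue.
— Issue II —
Stage II.1 (plaintiff, a preponderance, weight is at least 48): (f) net 62−14=48 ≥ 48 — meets; (g) net 61−12=49 ≥ 48 — meets.
  Stage II.1 carried; the burden shifts to the defendant.
Stage II.2 (defendant, a preponderance, weight is at least 48): (h) net 81−37=44 < 48 — fails; (i) net 75−27=48 ≥ 48 — meets.
  Stage II.2 not carried; the defendant fails its burden.
The analysis ends at Stage II.2; the plaintiff prevails on this issue.
— Issue III —
Stage III.1 — burden on plaintiff; standard: clear and convincing evidence (weight is at least 76).
    (j): 85 − 9 = 76 ≥ 76 [met]
  Stage III.1 is satisfied; the plaintiff continues to bear the burden.
Stage III.2 — burden on plaintiff; standard: a preponderance (weight exceeds 52).
    (k): 59 − 4 = 55 > 52 [met]
  Stage III.2 is satisfied; the onus moves to the defendant.
Stage III.3 — burden on defendant; standard: a preponderance (weight exceeds 52).
    (l): 97 − 45 = 52 ≤ 52 [not met]
    (m): 69 − 19 = 50 ≤ 52 [not met]
  Stage III.3 not carried; the defendant fails its burden.
So the plaintiff prevails on this issue.
Per-issue: Issue I → defendant; Issue II → plaintiff; Issue III → plaintiff. The plaintiff must prevail on a majority of issues; overall, the plaintiff prevails.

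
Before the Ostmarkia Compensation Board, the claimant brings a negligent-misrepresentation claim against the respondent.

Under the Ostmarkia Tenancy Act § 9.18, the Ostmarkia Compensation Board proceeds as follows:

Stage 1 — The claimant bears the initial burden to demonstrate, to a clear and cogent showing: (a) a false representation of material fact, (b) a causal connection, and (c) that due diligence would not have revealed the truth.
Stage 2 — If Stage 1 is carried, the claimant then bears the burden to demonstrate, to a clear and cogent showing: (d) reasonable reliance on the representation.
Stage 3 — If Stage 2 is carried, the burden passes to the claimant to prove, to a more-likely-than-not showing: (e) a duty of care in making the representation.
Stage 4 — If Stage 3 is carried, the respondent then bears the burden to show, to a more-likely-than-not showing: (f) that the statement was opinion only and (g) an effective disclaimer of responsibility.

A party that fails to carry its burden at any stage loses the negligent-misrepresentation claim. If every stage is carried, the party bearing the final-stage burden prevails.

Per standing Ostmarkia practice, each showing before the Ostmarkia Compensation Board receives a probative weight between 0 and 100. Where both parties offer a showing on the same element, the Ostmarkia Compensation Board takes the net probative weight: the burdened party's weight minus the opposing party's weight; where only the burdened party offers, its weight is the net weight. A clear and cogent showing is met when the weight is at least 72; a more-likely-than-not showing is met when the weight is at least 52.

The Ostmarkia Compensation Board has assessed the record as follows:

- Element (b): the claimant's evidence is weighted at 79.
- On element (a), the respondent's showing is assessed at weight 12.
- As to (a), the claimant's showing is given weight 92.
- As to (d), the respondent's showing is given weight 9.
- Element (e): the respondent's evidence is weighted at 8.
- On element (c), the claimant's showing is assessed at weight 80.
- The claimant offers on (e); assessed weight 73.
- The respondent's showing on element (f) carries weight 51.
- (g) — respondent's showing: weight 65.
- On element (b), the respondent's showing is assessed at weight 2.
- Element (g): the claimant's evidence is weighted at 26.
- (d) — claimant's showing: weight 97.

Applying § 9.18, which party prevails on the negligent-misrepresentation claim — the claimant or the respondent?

claimant

Stage 1 (claimant, a clear and cogent showing, weight is at least 72): (a) net 92−12=80 ≥ 72 — meets; (b) net 79−2=77 ≥ 72 — meets; (c) 80 ≥ 72 — meets.
  Stage 1 is satisfied; the claimant continues to bear the burden.
Stage 2 (claimant, a clear and cogent showing, weight is at least 72): (d) net 97−9=88 ≥ 72 — meets.
  Stage 2 is satisfied; the claimant continues to bear the burden.
Stage 3 (claimant, a more-likely-than-not showing, weight is at least 52): (e) net 73−8=65 ≥ 52 — meets.
  Stage 3 is satisfied; the onus moves to the respondent.
Stage 4 (respondent, a more-likely-than-not showing, weight is at least 52): (f) 51 < 52 — fails; (g) net 65−26=39 < 52 — fails.
  The respondent does not carry Stage 4.
So the claimant prevails.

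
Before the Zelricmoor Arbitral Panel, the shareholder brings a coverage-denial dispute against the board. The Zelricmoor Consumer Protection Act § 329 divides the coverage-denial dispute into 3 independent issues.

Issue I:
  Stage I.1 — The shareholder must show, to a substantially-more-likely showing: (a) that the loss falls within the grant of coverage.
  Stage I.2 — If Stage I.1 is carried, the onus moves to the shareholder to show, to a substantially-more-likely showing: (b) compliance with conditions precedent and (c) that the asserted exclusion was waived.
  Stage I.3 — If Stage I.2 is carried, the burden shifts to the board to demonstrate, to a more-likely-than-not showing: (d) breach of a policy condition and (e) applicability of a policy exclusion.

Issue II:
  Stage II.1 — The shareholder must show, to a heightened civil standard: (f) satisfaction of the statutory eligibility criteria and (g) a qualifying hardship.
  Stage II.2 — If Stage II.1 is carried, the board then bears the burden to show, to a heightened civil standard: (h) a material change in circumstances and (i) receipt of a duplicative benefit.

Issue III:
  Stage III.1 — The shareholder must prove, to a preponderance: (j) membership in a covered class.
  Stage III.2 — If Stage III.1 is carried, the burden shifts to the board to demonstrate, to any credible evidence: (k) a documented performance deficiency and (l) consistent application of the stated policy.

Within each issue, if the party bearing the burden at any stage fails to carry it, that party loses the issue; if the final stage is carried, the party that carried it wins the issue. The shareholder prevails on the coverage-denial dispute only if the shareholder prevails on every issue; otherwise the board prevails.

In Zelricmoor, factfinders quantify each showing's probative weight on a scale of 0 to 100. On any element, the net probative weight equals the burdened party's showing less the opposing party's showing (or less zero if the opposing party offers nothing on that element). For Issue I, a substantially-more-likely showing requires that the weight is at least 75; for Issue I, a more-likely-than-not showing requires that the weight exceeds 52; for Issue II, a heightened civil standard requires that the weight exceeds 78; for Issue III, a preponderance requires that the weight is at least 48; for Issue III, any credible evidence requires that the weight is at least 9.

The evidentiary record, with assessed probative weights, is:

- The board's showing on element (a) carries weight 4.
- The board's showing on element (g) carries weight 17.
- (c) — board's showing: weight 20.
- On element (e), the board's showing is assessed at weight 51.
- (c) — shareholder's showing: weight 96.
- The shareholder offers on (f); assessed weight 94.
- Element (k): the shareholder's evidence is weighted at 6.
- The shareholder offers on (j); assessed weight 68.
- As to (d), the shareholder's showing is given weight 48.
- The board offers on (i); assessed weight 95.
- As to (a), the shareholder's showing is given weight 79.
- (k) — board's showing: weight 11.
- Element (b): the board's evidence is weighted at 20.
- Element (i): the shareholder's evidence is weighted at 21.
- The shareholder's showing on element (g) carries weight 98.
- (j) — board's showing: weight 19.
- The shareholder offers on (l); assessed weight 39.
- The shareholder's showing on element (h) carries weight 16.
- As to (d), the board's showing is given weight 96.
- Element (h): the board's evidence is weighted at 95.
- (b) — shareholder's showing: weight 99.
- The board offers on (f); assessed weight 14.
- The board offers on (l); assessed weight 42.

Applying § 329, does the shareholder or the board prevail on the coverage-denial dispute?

shareholder

— Issue I —
Stage I.1 — burden on shareholder; standard: a substantially-more-likely showing (weight is at least 75).
    (a): 79 − 4 = 75 ≥ 75 [met]
  All elements met. The shareholder retains the burden for Stage I.2.
Stage I.2 — burden on shareholder; standard: a substantially-more-likely showing (weight is at least 75).
    (b): 99 − 20 = 79 ≥ 75 [met]
    (c): 96 − 20 = 76 ≥ 75 [met]
  Stage I.2 carried; the burden shifts to the board.
Stage I.3 — burden on board; standard: a more-likely-than-not showing (weight exceeds 52).
    (d): 96 − 48 = 48 ≤ 52 [not met]
    (e): 51 ≤ 52 [not met]
  Stage I.3 not carried; the board fails its burden.
The analysis ends at Stage I.3; the shareholder prevails on this issue.
— Issue II —
Stage II.1 (shareholder, a heightened civil standard, weight exceeds 78): (f) net 94−14=80 > 78 — meets; (g) net 98−17=81 > 78 — meets.
  Stage II.1 is satisfied; the onus moves to the board.
Stage II.2 (board, a heightened civil standard, weight exceeds 78): (h) net 95−16=79 > 78 — meets; (i) net 95−21=74 ≤ 78 — fails.
  The board does not carry Stage II.2.
The shareholder prevails on this issue.
— Issue III —
Stage III.1 — burden on shareholder; standard: a preponderance (weight is at least 48).
    (j): 68 − 19 = 49 ≥ 48 [met]
  The shareholder carries Stage III.1; the board now bears the burden.
Stage III.2 — burden on board; standard: any credible evidence (weight is at least 9).
    (k): 11 − 6 = 5 < 9 [not met]
    (l): 42 − 39 = 3 < 9 [not met]
  Stage III.2 not carried; the board fails its burden.
So the shareholder prevails on this issue.
Per-issue: Issue I → shareholder; Issue II → shareholder; Issue III → shareholder. The shareholder must prevail on every issue; overall, the shareholder prevails.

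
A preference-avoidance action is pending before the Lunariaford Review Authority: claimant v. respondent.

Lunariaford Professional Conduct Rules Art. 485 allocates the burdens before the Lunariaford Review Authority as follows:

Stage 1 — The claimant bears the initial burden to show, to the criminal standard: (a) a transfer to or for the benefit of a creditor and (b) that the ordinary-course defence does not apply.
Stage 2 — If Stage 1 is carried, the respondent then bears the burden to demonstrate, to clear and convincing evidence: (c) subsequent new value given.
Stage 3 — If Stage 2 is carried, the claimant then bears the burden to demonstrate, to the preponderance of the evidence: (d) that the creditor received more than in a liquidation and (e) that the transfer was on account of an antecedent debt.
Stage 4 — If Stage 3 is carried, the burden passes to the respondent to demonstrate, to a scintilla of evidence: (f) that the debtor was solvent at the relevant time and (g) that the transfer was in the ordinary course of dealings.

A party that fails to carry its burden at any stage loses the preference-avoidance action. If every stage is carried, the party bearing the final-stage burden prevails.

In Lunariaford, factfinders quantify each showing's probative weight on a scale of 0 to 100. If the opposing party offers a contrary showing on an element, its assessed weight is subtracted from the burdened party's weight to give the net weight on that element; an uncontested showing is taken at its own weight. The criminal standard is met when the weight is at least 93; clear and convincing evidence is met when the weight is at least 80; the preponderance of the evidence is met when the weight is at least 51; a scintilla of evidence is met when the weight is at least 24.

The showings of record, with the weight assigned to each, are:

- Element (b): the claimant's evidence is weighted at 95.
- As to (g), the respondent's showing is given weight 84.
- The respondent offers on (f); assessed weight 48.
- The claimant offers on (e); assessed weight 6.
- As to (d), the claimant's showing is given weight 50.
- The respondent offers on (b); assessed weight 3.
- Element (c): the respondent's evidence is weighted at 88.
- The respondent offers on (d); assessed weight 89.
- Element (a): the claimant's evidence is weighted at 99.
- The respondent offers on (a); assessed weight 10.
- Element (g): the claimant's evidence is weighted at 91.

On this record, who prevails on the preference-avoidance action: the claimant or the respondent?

respondent

Stage 1 — burden on claimant; standard: the criminal standard (weight is at least 93).
    (a): 99 − 10 = 89 < 93 [not met]
    (b): 95 − 3 = 92 < 93 [not met]
  Not every element is met, so the claimant fails to carry Stage 1.
The respondent prevails.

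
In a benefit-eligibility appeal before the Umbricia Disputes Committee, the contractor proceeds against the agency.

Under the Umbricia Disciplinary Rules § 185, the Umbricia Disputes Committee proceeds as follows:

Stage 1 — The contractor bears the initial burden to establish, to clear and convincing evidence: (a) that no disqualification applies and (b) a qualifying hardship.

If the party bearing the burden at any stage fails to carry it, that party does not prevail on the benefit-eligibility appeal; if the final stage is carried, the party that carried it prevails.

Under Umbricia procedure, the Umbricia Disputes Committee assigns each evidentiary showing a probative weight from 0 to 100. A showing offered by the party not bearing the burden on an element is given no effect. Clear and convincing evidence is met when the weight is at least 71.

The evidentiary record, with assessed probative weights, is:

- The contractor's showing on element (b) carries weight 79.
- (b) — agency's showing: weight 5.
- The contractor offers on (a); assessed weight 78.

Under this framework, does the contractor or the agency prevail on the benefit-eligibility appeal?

contractor

Stage 1 — burden on contractor; standard: clear and convincing evidence (weight is at least 71).
    (a): 78 ≥ 71 [met]
    (b): 79 (agency's 5 disregarded) ≥ 71 [met]
  Stage 1 carried; the final stage is satisfied.
With every stage satisfied, the contractor prevails.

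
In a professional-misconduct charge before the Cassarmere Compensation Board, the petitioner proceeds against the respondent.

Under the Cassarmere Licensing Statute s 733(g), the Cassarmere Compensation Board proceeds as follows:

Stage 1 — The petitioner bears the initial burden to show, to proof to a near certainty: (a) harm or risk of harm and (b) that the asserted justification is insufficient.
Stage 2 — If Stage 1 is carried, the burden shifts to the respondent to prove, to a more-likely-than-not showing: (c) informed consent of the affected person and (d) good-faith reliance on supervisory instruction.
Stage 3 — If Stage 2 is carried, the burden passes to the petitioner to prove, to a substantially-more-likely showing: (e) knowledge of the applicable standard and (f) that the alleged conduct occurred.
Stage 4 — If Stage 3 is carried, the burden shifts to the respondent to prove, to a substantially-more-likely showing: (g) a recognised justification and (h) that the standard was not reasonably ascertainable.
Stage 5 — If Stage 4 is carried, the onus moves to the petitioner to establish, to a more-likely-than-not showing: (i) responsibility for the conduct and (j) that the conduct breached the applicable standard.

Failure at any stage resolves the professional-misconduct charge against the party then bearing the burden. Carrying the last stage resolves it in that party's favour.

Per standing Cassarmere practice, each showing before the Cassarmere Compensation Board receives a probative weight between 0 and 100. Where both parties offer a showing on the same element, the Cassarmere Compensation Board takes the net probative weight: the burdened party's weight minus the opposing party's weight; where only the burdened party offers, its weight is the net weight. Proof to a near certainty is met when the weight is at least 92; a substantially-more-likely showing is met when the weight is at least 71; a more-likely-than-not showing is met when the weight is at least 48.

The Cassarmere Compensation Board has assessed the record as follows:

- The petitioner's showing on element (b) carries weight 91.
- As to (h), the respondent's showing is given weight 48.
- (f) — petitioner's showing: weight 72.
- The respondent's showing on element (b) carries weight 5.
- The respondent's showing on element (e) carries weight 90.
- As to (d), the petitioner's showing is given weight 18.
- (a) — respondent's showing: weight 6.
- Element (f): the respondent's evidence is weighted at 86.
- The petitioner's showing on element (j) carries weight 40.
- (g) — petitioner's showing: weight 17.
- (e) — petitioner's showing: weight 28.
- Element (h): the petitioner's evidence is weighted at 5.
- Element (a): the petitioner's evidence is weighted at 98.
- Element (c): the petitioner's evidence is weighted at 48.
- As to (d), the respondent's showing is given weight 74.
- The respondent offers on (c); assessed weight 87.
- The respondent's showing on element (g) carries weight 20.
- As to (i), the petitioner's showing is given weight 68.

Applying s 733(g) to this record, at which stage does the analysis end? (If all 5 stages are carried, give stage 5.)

stage 1

Stage 1 (petitioner, proof to a near certainty, weight is at least 92): (a) net 98−6=92 ≥ 92 — meets; (b) net 91−5=86 < 92 — fails.
  The petitioner does not carry Stage 1.
The respondent prevails.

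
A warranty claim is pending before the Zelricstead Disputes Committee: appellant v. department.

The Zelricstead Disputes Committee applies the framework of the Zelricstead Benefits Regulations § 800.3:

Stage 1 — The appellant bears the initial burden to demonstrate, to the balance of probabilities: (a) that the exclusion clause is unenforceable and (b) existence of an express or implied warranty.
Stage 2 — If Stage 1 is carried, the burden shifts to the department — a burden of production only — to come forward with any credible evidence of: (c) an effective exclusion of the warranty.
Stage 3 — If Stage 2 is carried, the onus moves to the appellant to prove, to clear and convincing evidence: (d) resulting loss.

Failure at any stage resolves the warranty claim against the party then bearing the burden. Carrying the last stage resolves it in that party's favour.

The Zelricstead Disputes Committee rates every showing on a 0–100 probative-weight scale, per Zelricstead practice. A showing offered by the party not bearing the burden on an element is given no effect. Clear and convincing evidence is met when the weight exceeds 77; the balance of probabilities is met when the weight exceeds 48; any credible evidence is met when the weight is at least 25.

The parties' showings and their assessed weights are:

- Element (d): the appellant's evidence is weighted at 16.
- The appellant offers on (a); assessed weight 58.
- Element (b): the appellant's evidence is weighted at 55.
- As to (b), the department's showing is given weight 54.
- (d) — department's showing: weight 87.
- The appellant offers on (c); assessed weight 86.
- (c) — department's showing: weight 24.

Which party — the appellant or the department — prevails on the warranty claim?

Stage 1 (appellant, the balance of probabilities, weight exceeds 48): (a) 58 > 48 — meets; (b) 55 (department's 54 disregarded) > 48 — meets.
  Stage 1 is satisfied; the onus moves to the department.
Stage 2 (department, any credible evidence, weight is at least 25): (c) 24 (appellant's 86 disregarded) < 25 — fails.
  The department does not carry Stage 2.
The appellant prevails.

appellant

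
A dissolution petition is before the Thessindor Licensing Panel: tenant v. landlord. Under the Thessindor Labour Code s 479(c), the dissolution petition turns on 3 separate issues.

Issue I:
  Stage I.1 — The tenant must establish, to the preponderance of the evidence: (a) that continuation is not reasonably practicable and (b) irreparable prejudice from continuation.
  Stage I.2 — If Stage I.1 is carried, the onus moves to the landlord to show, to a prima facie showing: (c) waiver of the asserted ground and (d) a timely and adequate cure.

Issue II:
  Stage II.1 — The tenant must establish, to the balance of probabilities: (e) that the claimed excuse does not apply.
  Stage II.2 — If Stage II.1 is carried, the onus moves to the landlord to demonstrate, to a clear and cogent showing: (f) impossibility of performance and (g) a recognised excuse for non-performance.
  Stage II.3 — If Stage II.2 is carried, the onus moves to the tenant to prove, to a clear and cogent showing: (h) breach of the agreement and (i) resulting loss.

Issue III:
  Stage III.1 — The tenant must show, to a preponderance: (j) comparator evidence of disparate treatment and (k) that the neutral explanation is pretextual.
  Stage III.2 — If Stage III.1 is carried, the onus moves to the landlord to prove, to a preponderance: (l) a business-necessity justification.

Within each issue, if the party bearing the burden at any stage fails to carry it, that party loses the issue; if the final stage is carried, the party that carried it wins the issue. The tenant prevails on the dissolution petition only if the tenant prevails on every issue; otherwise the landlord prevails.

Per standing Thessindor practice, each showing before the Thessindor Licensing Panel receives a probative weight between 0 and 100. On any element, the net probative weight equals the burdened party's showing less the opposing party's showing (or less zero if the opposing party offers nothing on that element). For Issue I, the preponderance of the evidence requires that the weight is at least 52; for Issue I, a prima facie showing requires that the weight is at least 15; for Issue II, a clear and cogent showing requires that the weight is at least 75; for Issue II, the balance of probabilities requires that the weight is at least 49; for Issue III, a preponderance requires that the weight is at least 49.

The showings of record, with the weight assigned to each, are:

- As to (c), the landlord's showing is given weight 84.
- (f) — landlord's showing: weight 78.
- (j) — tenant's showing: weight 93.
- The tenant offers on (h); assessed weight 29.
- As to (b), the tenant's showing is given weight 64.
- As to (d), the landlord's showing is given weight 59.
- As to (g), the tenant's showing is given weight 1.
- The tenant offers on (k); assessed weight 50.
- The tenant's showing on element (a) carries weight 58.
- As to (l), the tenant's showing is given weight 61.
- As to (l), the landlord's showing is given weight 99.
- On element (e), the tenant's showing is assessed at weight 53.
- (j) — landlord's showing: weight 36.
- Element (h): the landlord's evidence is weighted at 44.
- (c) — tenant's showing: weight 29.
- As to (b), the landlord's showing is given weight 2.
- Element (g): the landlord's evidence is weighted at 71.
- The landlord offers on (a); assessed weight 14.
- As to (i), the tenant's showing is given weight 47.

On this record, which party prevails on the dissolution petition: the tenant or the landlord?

— Issue I —
Stage I.1 (tenant, the preponderance of the evidence, weight is at least 52): (a) net 58−14=44 < 52 — fails; (b) net 64−2=62 ≥ 52 — meets.
  The tenant does not carry Stage I.1.
So the landlord prevails on this issue.
— Issue II —
At Stage II.1 the tenant must meet the balance of probabilities (weight is at least 49): on (e) the weight is 53, ≥ 49, so (e) meets the standard.
  Stage II.1 is satisfied; the onus moves to the landlord.
At Stage II.2 the landlord must meet a clear and cogent showing (weight is at least 75): on (f) the weight is 78, which does reach 75, so (f) meets the standard; on (g) the weight is 71 less the opposing 1 gives net 70, which does not reach 75, so (g) does not meet the standard.
  Not every element is met, so the landlord fails to carry Stage II.2.
So the tenant prevails on this issue.
— Issue III —
At Stage III.1 the tenant must meet a preponderance (weight is at least 49): on (j) the weight is 93 less the opposing 36 gives net 57, which does reach 49, so (j) meets the standard; on (k) the weight is 50, ≥ 49, so (k) meets the standard.
  All elements met. The burden passes to the landlord.
At Stage III.2 the landlord must meet a preponderance (weight is at least 49): on (l) the weight is 99 less the opposing 61 gives net 38, < 49, so (l) does not meet the standard.
  Not every element is met, so the landlord fails to carry Stage III.2.
The analysis ends at Stage III.2; the tenant prevails on this issue.
Per-issue: Issue I → landlord; Issue II → tenant; Issue III → tenant. The tenant must prevail on every issue; overall, the landlord prevails.

landlord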